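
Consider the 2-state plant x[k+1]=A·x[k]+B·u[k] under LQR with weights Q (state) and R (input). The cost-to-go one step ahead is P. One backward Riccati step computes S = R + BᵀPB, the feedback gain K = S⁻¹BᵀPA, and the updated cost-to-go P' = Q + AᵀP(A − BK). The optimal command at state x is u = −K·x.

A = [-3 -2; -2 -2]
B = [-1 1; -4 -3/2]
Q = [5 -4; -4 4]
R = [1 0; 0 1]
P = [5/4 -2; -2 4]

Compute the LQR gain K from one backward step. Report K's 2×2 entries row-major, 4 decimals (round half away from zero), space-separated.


0.4496 0.4341 -0.5349 -0.2636

BᵀP = [6.7500 -14.0000; 4.2500 -8.0000]
S = R + BᵀPB = [1 0; 0 1] + [49.2500 27.7500; 27.7500 16.2500] = [50.2500 27.7500; 27.7500 17.2500]
BᵀPA = [7.7500 14.5000; 3.2500 7.5000]
K = S⁻¹·BᵀPA = [0.4496 0.4341; -0.5349 -0.2636]
A−BK = [-2.0155 -1.3023; -1.0039 -0.6589]
AᵀP(A−BK) = [1.5039 0.9922; 0.9922 0.6822]
P' = Q + AᵀP(A−BK) = [6.5039 -3.0078; -3.0078 4.6822]
tr(P') = 11.1860


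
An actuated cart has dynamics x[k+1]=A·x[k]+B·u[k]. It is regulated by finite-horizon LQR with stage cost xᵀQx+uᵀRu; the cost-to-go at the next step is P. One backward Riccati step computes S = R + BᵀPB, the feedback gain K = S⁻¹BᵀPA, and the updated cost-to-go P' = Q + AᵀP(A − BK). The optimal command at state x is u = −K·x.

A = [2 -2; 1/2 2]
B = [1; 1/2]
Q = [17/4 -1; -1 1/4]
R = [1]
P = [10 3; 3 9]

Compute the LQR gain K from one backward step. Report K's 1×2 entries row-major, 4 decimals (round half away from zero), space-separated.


BᵀP = [11.5000 7.5000]
S = R + BᵀPB = [1] + [15.2500] = [16.2500]
BᵀPA = [26.7500 -8.0000]
K = S⁻¹·BᵀPA = [1.6462 -0.4923]
A−BK = [0.3538 -1.5077; -0.3231 2.2462]
AᵀP(A−BK) = [4.2154 -8.8308; -8.8308 48.0615]
P' = Q + AᵀP(A−BK) = [8.4654 -9.8308; -9.8308 48.3115]
tr(P') = 56.7769

1.6462 -0.4923


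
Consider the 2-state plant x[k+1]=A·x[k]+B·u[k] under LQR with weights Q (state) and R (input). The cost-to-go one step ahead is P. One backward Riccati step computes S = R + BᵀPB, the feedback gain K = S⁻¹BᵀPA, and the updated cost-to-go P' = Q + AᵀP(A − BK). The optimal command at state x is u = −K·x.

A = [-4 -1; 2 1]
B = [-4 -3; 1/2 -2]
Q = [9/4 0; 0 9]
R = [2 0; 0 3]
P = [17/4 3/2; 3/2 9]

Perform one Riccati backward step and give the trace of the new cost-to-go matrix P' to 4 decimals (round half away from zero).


17.2145

BᵀP = [-16.2500 -1.5000; -15.7500 -22.5000]
S = R + BᵀPB = [2 0; 0 3] + [64.2500 51.7500; 51.7500 92.2500] = [66.2500 51.7500; 51.7500 95.2500]
BᵀPA = [62.0000 14.7500; 18.0000 -6.7500]
K = S⁻¹·BᵀPA = [1.3694 0.4830; -0.5550 -0.3333]
A−BK = [-0.1875 -0.0679; 0.2052 0.0920]
AᵀP(A−BK) = [5.0878 2.0549; 2.0549 0.8767]
P' = Q + AᵀP(A−BK) = [7.3378 2.0549; 2.0549 9.8767]
tr(P') = 17.2145


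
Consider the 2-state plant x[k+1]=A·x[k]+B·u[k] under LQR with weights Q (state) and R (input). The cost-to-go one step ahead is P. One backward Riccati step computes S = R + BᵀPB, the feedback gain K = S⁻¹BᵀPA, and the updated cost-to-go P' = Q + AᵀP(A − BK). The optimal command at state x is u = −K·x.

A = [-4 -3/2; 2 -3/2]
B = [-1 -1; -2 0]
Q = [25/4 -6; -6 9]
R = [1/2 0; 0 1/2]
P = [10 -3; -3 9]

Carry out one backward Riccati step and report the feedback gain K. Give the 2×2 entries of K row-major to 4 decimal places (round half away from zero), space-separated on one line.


BᵀP = [-4.0000 -15.0000; -10.0000 3.0000]
S = R + BᵀPB = [1/2 0; 0 1/2] + [34.0000 4.0000; 4.0000 10.0000] = [34.5000 4.0000; 4.0000 10.5000]
BᵀPA = [-14.0000 28.5000; 46.0000 10.5000]
K = S⁻¹·BᵀPA = [-0.9560 0.7430; 4.7451 0.7170]
A−BK = [-0.2108 -0.0401; 0.0881 -0.0141]
AᵀP(A−BK) = [12.3408 1.4209; 1.4209 0.5475]
P' = Q + AᵀP(A−BK) = [18.5908 -4.5791; -4.5791 9.5475]
tr(P') = 28.1383

-0.9560 0.7430 4.7451 0.7170


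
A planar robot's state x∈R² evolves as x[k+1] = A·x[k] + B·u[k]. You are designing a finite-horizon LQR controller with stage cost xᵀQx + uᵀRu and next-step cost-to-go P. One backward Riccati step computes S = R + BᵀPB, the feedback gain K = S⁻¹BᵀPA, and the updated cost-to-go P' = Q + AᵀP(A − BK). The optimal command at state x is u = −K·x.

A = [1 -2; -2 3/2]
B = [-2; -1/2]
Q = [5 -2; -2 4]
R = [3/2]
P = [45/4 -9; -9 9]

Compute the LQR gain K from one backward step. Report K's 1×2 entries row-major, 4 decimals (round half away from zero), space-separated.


-1.4634 1.8293

BᵀP = [-18.0000 13.5000]
S = R + BᵀPB = [3/2] + [29.2500] = [30.7500]
BᵀPA = [-45.0000 56.2500]
K = S⁻¹·BᵀPA = [-1.4634 1.8293]
A−BK = [-1.9268 1.6585; -2.7317 2.4146]
AᵀP(A−BK) = [17.3963 -16.6829; -16.6829 16.3537]
P' = Q + AᵀP(A−BK) = [22.3963 -18.6829; -18.6829 20.3537]
tr(P') = 42.7500


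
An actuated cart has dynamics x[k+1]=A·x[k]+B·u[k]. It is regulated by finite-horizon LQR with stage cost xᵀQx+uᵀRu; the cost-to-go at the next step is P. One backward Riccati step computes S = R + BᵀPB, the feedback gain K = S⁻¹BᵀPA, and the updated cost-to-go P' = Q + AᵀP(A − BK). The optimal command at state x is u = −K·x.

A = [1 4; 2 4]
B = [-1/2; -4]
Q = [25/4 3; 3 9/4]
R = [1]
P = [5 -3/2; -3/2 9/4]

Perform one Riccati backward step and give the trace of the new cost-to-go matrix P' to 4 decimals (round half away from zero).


BᵀP = [3.5000 -8.2500]
S = R + BᵀPB = [1] + [31.2500] = [32.2500]
BᵀPA = [-13.0000 -19.0000]
K = S⁻¹·BᵀPA = [-0.4031 -0.5891]
A−BK = [0.7984 3.7054; 0.3876 1.6434]
AᵀP(A−BK) = [2.7597 12.3411; 12.3411 56.8062]
P' = Q + AᵀP(A−BK) = [9.0097 15.3411; 15.3411 59.0562]
tr(P') = 68.0659

68.0659


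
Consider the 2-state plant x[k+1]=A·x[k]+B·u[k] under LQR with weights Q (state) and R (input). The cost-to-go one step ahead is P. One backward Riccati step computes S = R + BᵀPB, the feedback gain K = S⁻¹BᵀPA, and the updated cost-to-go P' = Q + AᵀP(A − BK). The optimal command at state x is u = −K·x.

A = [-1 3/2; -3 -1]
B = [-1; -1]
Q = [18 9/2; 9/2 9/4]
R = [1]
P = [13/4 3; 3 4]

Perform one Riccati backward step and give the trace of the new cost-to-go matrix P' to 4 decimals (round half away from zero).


27.3070

BᵀP = [-6.2500 -7.0000]
S = R + BᵀPB = [1] + [13.2500] = [14.2500]
BᵀPA = [27.2500 -2.3750]
K = S⁻¹·BᵀPA = [1.9123 -0.1667]
A−BK = [0.9123 1.3333; -1.0877 -1.1667]
AᵀP(A−BK) = [5.1404 1.1667; 1.1667 1.9167]
P' = Q + AᵀP(A−BK) = [23.1404 5.6667; 5.6667 4.1667]
tr(P') = 27.3070


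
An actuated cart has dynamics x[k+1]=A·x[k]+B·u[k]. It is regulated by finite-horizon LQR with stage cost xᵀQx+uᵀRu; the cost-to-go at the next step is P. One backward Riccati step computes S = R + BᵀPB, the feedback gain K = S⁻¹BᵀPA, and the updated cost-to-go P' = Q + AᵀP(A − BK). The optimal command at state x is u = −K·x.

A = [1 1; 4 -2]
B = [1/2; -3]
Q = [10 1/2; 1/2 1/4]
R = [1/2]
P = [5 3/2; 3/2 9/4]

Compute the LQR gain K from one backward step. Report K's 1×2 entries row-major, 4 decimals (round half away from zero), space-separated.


BᵀP = [-2.0000 -6.0000]
S = R + BᵀPB = [1/2] + [17.0000] = [17.5000]
BᵀPA = [-26.0000 10.0000]
K = S⁻¹·BᵀPA = [-1.4857 0.5714]
A−BK = [1.7429 0.7143; -0.4571 -0.2857]
AᵀP(A−BK) = [14.3714 4.8571; 4.8571 2.2857]
P' = Q + AᵀP(A−BK) = [24.3714 5.3571; 5.3571 2.5357]
tr(P') = 26.9071

-1.4857 0.5714


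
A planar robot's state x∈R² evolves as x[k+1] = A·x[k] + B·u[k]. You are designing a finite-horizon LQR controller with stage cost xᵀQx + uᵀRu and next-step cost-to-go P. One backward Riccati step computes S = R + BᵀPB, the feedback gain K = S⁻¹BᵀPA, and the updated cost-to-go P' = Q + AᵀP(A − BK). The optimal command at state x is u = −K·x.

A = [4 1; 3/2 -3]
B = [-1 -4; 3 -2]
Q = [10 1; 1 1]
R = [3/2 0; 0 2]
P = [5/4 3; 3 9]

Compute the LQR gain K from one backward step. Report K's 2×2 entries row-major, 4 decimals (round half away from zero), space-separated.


0.0975 -0.7817 -0.7670 0.1627

BᵀP = [7.7500 24.0000; -11.0000 -30.0000]
S = R + BᵀPB = [3/2 0; 0 2] + [64.2500 -79.0000; -79.0000 104.0000] = [65.7500 -79.0000; -79.0000 106.0000]
BᵀPA = [67.0000 -64.2500; -89.0000 79.0000]
K = S⁻¹·BᵀPA = [0.0975 -0.7817; -0.7670 0.1627]
A−BK = [1.0295 0.8689; -0.3264 -0.3294]
AᵀP(A−BK) = [1.4583 -0.1462; -0.1462 1.1726]
P' = Q + AᵀP(A−BK) = [11.4583 0.8538; 0.8538 2.1726]
tr(P') = 13.6309


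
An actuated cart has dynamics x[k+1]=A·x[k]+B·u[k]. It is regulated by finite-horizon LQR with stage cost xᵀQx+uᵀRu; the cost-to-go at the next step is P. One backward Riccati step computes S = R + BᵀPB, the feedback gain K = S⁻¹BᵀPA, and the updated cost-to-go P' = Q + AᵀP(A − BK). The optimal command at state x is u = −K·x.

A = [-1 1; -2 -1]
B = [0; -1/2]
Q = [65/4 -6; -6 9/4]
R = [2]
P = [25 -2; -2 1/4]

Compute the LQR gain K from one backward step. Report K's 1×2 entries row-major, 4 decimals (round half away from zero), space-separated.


BᵀP = [1.0000 -0.1250]
S = R + BᵀPB = [2] + [0.0625] = [2.0625]
BᵀPA = [-0.7500 1.1250]
K = S⁻¹·BᵀPA = [-0.3636 0.5455]
A−BK = [-1.0000 1.0000; -2.1818 -0.7273]
AᵀP(A−BK) = [17.7273 -22.0909; -22.0909 28.6364]
P' = Q + AᵀP(A−BK) = [33.9773 -28.0909; -28.0909 30.8864]
tr(P') = 64.8636

-0.3636 0.5455


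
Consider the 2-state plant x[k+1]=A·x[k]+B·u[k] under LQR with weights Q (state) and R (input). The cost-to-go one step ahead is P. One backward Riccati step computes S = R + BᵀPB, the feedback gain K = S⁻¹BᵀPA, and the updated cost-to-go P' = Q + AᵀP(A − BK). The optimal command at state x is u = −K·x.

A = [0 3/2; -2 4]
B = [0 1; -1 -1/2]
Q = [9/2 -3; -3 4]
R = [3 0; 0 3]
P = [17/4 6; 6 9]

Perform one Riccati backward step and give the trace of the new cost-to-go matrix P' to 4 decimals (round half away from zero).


BᵀP = [-6.0000 -9.0000; 1.2500 1.5000]
S = R + BᵀPB = [3 0; 0 3] + [9.0000 -1.5000; -1.5000 0.5000] = [12.0000 -1.5000; -1.5000 3.5000]
BᵀPA = [18.0000 -45.0000; -3.0000 7.8750]
K = S⁻¹·BᵀPA = [1.4717 -3.6651; -0.2264 0.6792]
A−BK = [0.2264 0.8208; -0.6415 0.6745]
AᵀP(A−BK) = [8.8302 -21.9906; -21.9906 55.2842]
P' = Q + AᵀP(A−BK) = [13.3302 -24.9906; -24.9906 59.2842]
tr(P') = 72.6144

72.6144


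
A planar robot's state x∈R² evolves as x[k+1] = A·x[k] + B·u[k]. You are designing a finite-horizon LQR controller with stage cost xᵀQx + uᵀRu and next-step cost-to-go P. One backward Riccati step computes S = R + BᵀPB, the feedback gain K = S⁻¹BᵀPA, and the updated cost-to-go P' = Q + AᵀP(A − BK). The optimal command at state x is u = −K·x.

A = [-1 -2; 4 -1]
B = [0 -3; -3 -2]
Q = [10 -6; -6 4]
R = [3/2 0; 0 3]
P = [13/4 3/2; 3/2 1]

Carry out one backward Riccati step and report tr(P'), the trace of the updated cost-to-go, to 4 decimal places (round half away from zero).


16.9208

BᵀP = [-4.5000 -3.0000; -12.7500 -6.5000]
S = R + BᵀPB = [3/2 0; 0 3] + [9.0000 19.5000; 19.5000 51.2500] = [10.5000 19.5000; 19.5000 54.2500]
BᵀPA = [-7.5000 12.0000; -13.2500 32.0000]
K = S⁻¹·BᵀPA = [-0.7842 0.1426; 0.0376 0.5386]
A−BK = [-0.8871 -0.3842; 1.7228 0.5050]
AᵀP(A−BK) = [1.8673 0.2059; 0.2059 1.0535]
P' = Q + AᵀP(A−BK) = [11.8673 -5.7941; -5.7941 5.0535]
tr(P') = 16.9208


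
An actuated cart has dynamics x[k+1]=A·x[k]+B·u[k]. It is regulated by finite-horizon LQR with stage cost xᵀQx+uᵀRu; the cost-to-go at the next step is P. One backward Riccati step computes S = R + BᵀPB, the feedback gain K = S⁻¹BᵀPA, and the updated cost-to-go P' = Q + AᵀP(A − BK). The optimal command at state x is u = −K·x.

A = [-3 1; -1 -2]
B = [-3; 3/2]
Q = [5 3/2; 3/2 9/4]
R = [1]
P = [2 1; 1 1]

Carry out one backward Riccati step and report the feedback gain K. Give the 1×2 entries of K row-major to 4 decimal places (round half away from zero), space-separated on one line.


1.2245 -0.1224

BᵀP = [-4.5000 -1.5000]
S = R + BᵀPB = [1] + [11.2500] = [12.2500]
BᵀPA = [15.0000 -1.5000]
K = S⁻¹·BᵀPA = [1.2245 -0.1224]
A−BK = [0.6735 0.6327; -2.8367 -1.8163]
AᵀP(A−BK) = [6.6327 2.8367; 2.8367 1.8163]
P' = Q + AᵀP(A−BK) = [11.6327 4.3367; 4.3367 4.0663]
tr(P') = 15.6990


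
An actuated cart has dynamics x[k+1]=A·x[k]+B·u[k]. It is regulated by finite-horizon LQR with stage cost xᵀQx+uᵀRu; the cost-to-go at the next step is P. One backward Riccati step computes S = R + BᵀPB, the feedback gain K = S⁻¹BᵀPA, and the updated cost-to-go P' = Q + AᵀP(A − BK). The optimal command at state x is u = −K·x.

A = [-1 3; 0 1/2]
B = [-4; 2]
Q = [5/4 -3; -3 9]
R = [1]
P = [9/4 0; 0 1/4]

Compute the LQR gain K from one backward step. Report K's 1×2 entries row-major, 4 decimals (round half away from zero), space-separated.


0.2368 -0.7039

BᵀP = [-9.0000 0.5000]
S = R + BᵀPB = [1] + [37.0000] = [38.0000]
BᵀPA = [9.0000 -26.7500]
K = S⁻¹·BᵀPA = [0.2368 -0.7039]
A−BK = [-0.0526 0.1842; -0.4737 1.9079]
AᵀP(A−BK) = [0.1184 -0.4145; -0.4145 1.4819]
P' = Q + AᵀP(A−BK) = [1.3684 -3.4145; -3.4145 10.4819]
tr(P') = 11.8503


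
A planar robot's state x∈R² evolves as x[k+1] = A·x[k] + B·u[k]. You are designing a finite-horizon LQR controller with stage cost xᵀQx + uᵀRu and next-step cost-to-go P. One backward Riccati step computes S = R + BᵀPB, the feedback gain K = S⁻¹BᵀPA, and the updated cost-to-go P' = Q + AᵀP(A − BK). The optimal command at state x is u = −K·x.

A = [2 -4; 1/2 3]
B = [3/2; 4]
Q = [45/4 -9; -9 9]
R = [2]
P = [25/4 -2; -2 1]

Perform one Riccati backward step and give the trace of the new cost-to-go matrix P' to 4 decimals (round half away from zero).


BᵀP = [1.3750 1.0000]
S = R + BᵀPB = [2] + [6.0625] = [8.0625]
BᵀPA = [3.2500 -2.5000]
K = S⁻¹·BᵀPA = [0.4031 -0.3101]
A−BK = [1.3953 -3.5349; -1.1124 4.2403]
AᵀP(A−BK) = [19.9399 -55.4922; -55.4922 156.2248]
P' = Q + AᵀP(A−BK) = [31.1899 -64.4922; -64.4922 165.2248]
tr(P') = 196.4147

196.4147


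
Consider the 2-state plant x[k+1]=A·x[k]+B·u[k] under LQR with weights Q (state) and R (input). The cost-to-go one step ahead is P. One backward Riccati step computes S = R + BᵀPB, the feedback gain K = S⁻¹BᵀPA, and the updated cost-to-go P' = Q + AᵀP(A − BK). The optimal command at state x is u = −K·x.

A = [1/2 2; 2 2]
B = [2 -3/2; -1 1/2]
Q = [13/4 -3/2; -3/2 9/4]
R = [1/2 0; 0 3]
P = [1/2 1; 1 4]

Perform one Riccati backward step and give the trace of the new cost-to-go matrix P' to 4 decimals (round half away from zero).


BᵀP = [0.0000 -2.0000; -0.2500 0.5000]
S = R + BᵀPB = [1/2 0; 0 3] + [2.0000 -1.0000; -1.0000 0.6250] = [2.5000 -1.0000; -1.0000 3.6250]
BᵀPA = [-4.0000 -4.0000; 0.8750 0.5000]
K = S⁻¹·BᵀPA = [-1.6899 -1.7364; -0.2248 -0.3411]
A−BK = [3.5426 4.9612; 0.4225 0.4341]
AᵀP(A−BK) = [11.5620 14.8527; 14.8527 19.2248]
P' = Q + AᵀP(A−BK) = [14.8120 13.3527; 13.3527 21.4748]
tr(P') = 36.2868

36.2868


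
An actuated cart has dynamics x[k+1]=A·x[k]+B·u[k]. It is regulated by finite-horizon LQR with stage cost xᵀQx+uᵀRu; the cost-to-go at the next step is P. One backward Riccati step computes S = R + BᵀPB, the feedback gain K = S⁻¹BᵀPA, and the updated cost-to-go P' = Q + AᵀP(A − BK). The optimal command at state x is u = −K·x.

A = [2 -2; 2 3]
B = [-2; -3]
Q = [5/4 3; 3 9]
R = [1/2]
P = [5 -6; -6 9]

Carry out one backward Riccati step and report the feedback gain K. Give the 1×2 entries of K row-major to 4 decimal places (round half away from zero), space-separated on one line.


BᵀP = [8.0000 -15.0000]
S = R + BᵀPB = [1/2] + [29.0000] = [29.5000]
BᵀPA = [-14.0000 -61.0000]
K = S⁻¹·BᵀPA = [-0.4746 -2.0678]
A−BK = [1.0508 -6.1356; 0.5763 -3.2034]
AᵀP(A−BK) = [1.3559 -6.9492; -6.9492 46.8644]
P' = Q + AᵀP(A−BK) = [2.6059 -3.9492; -3.9492 55.8644]
tr(P') = 58.4703

-0.4746 -2.0678


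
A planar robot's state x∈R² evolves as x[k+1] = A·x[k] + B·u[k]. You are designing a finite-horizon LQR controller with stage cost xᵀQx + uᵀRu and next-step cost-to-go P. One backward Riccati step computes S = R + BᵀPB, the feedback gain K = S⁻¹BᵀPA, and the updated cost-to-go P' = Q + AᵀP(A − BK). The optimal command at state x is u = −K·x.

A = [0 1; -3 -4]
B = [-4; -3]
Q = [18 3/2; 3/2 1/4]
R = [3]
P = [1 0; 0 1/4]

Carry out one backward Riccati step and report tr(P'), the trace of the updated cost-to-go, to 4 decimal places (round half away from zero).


25.2147

BᵀP = [-4.0000 -0.7500]
S = R + BᵀPB = [3] + [18.2500] = [21.2500]
BᵀPA = [2.2500 -1.0000]
K = S⁻¹·BᵀPA = [0.1059 -0.0471]
A−BK = [0.4235 0.8118; -2.6824 -4.1412]
AᵀP(A−BK) = [2.0118 3.1059; 3.1059 4.9529]
P' = Q + AᵀP(A−BK) = [20.0118 4.6059; 4.6059 5.2029]
tr(P') = 25.2147


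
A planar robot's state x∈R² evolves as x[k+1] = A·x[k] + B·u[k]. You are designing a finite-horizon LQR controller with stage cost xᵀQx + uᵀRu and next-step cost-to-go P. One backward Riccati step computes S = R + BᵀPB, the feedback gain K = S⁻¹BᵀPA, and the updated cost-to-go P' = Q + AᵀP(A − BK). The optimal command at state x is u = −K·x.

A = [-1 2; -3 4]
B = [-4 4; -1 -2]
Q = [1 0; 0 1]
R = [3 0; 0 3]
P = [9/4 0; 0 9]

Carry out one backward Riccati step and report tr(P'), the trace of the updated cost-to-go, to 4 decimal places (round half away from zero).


19.5797

BᵀP = [-9.0000 -9.0000; 9.0000 -18.0000]
S = R + BᵀPB = [3 0; 0 3] + [45.0000 -18.0000; -18.0000 72.0000] = [48.0000 -18.0000; -18.0000 75.0000]
BᵀPA = [36.0000 -54.0000; 45.0000 -54.0000]
K = S⁻¹·BᵀPA = [1.0714 -1.5330; 0.8571 -1.0879]
A−BK = [-0.1429 0.2198; -0.2143 0.2912]
AᵀP(A−BK) = [6.1071 -8.3571; -8.3571 11.4725]
P' = Q + AᵀP(A−BK) = [7.1071 -8.3571; -8.3571 12.4725]
tr(P') = 19.5797


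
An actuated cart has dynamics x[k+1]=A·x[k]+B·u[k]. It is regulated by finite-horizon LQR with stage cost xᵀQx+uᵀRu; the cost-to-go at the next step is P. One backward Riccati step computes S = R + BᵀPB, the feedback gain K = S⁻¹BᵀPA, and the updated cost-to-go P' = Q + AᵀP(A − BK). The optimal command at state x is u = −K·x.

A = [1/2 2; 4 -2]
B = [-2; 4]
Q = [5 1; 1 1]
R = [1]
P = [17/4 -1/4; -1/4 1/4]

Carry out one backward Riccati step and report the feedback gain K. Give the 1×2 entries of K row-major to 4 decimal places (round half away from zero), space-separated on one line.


0.0481 -0.8462

BᵀP = [-9.5000 1.5000]
S = R + BᵀPB = [1] + [25.0000] = [26.0000]
BᵀPA = [1.2500 -22.0000]
K = S⁻¹·BᵀPA = [0.0481 -0.8462]
A−BK = [0.5962 0.3077; 3.8077 1.3846]
AᵀP(A−BK) = [4.0024 1.5577; 1.5577 1.3846]
P' = Q + AᵀP(A−BK) = [9.0024 2.5577; 2.5577 2.3846]
tr(P') = 11.3870


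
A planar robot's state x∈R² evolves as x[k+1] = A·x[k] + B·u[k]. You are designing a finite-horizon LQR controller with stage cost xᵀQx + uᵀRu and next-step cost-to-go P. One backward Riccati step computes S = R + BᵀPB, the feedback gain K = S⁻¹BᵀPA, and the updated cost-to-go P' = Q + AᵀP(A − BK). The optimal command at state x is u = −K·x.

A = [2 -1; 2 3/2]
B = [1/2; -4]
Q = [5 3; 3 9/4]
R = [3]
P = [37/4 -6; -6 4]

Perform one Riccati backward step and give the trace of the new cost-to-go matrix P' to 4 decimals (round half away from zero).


9.5574

BᵀP = [28.6250 -19.0000]
S = R + BᵀPB = [3] + [90.3125] = [93.3125]
BᵀPA = [19.2500 -57.1250]
K = S⁻¹·BᵀPA = [0.2063 -0.6122]
A−BK = [1.8969 -0.6939; 2.8252 -0.9488]
AᵀP(A−BK) = [1.0288 -0.7153; -0.7153 1.2786]
P' = Q + AᵀP(A−BK) = [6.0288 2.2847; 2.2847 3.5286]
tr(P') = 9.5574


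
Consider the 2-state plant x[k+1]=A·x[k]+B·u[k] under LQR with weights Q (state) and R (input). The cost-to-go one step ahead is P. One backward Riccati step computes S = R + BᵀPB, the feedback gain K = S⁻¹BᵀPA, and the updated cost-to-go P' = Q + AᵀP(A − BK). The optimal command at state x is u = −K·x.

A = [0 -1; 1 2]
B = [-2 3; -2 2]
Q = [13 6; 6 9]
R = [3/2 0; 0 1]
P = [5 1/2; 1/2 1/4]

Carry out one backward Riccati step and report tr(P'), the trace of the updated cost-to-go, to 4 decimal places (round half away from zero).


BᵀP = [-11.0000 -1.5000; 16.0000 2.0000]
S = R + BᵀPB = [3/2 0; 0 1] + [25.0000 -36.0000; -36.0000 52.0000] = [26.5000 -36.0000; -36.0000 53.0000]
BᵀPA = [-1.5000 8.0000; 2.0000 -12.0000]
K = S⁻¹·BᵀPA = [-0.0691 -0.0737; -0.0092 -0.2765]
A−BK = [-0.1106 -0.3180; 0.8802 2.4055]
AᵀP(A−BK) = [0.1647 0.4424; 0.4424 1.2719]
P' = Q + AᵀP(A−BK) = [13.1647 6.4424; 6.4424 10.2719]
tr(P') = 23.4366

23.4366


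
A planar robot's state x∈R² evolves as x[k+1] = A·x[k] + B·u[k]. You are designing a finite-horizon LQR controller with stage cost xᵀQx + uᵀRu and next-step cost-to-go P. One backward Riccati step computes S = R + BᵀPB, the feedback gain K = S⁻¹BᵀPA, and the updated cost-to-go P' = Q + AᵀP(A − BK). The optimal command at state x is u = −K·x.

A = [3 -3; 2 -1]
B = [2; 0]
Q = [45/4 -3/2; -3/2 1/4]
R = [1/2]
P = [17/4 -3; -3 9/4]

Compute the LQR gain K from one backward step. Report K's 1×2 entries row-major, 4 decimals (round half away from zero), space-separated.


0.7714 -1.1143

BᵀP = [8.5000 -6.0000]
S = R + BᵀPB = [1/2] + [17.0000] = [17.5000]
BᵀPA = [13.5000 -19.5000]
K = S⁻¹·BᵀPA = [0.7714 -1.1143]
A−BK = [1.4571 -0.7714; 2.0000 -1.0000]
AᵀP(A−BK) = [0.8357 -0.7071; -0.7071 0.7714]
P' = Q + AᵀP(A−BK) = [12.0857 -2.2071; -2.2071 1.0214]
tr(P') = 13.1071


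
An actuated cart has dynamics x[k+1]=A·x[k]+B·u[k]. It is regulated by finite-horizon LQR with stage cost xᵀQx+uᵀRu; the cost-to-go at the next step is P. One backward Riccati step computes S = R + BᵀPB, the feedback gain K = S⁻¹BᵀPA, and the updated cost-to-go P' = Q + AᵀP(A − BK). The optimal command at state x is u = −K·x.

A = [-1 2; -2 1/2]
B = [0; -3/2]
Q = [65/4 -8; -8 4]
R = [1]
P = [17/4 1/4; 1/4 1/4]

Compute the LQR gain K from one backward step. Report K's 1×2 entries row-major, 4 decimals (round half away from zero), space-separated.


0.7200 -0.6000

BᵀP = [-0.3750 -0.3750]
S = R + BᵀPB = [1] + [0.5625] = [1.5625]
BᵀPA = [1.1250 -0.9375]
K = S⁻¹·BᵀPA = [0.7200 -0.6000]
A−BK = [-1.0000 2.0000; -0.9200 -0.4000]
AᵀP(A−BK) = [5.4400 -9.2000; -9.2000 17.0000]
P' = Q + AᵀP(A−BK) = [21.6900 -17.2000; -17.2000 21.0000]
tr(P') = 42.6900


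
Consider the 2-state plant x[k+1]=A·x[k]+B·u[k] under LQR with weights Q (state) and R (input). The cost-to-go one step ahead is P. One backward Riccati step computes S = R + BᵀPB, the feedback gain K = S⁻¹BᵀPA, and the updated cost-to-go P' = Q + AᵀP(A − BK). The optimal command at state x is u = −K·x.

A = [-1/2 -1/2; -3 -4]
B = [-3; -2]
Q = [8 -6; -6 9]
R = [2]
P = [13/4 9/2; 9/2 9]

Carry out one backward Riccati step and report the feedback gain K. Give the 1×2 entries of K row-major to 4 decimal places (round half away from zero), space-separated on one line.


BᵀP = [-18.7500 -31.5000]
S = R + BᵀPB = [2] + [119.2500] = [121.2500]
BᵀPA = [103.8750 135.3750]
K = S⁻¹·BᵀPA = [0.8567 1.1165]
A−BK = [2.0701 2.8495; -1.2866 -1.7670]
AᵀP(A−BK) = [6.3227 8.5866; 8.5866 11.6670]
P' = Q + AᵀP(A−BK) = [14.3227 2.5866; 2.5866 20.6670]
tr(P') = 34.9897

0.8567 1.1165


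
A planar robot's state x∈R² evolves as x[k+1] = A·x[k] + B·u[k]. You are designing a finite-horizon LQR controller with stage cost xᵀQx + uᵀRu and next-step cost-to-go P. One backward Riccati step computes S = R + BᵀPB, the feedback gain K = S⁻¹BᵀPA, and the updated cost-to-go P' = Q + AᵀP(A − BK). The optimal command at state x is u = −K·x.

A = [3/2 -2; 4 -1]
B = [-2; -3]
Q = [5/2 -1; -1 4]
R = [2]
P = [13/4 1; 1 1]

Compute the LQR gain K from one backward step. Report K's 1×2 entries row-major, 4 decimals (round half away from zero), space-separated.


BᵀP = [-9.5000 -5.0000]
S = R + BᵀPB = [2] + [34.0000] = [36.0000]
BᵀPA = [-34.2500 24.0000]
K = S⁻¹·BᵀPA = [-0.9514 0.6667]
A−BK = [-0.4028 -0.6667; 1.1458 1.0000]
AᵀP(A−BK) = [2.7274 -0.4167; -0.4167 2.0000]
P' = Q + AᵀP(A−BK) = [5.2274 -1.4167; -1.4167 6.0000]
tr(P') = 11.2274

-0.9514 0.6667


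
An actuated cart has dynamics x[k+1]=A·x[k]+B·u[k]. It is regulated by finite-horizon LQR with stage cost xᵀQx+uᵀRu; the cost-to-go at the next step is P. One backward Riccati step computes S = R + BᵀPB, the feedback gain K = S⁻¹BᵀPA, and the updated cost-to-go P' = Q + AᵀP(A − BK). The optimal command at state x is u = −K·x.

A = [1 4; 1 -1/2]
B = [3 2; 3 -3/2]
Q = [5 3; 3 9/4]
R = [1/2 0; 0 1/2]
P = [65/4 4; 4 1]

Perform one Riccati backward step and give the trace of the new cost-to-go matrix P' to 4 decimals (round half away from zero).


BᵀP = [60.7500 15.0000; 26.5000 6.5000]
S = R + BᵀPB = [1/2 0; 0 1/2] + [227.2500 99.0000; 99.0000 43.2500] = [227.7500 99.0000; 99.0000 43.7500]
BᵀPA = [75.7500 235.5000; 33.0000 102.7500]
K = S⁻¹·BᵀPA = [0.2886 0.8026; 0.1012 0.5324]
A−BK = [-0.0682 0.5274; 0.2859 -2.1092]
AᵀP(A−BK) = [0.0481 0.1338; 0.1338 0.5333]
P' = Q + AᵀP(A−BK) = [5.0481 3.1338; 3.1338 2.7833]
tr(P') = 7.8314

7.8314


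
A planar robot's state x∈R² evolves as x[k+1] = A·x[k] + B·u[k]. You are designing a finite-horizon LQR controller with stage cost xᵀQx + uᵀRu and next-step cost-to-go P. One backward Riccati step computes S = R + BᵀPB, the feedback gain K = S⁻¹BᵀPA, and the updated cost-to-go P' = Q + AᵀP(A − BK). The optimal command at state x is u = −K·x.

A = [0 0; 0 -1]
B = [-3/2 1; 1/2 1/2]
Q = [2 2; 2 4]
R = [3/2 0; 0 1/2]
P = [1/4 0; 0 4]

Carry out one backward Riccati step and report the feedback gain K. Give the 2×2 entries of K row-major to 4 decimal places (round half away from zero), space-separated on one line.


0.0000 -0.4528 0.0000 -0.9811

BᵀP = [-0.3750 2.0000; 0.2500 2.0000]
S = R + BᵀPB = [3/2 0; 0 1/2] + [1.5625 0.6250; 0.6250 1.2500] = [3.0625 0.6250; 0.6250 1.7500]
BᵀPA = [0.0000 -2.0000; 0.0000 -2.0000]
K = S⁻¹·BᵀPA = [0.0000 -0.4528; 0.0000 -0.9811]
A−BK = [0.0000 0.3019; 0.0000 -0.2830]
AᵀP(A−BK) = [0.0000 0.0000; 0.0000 1.1321]
P' = Q + AᵀP(A−BK) = [2.0000 2.0000; 2.0000 5.1321]
tr(P') = 7.1321


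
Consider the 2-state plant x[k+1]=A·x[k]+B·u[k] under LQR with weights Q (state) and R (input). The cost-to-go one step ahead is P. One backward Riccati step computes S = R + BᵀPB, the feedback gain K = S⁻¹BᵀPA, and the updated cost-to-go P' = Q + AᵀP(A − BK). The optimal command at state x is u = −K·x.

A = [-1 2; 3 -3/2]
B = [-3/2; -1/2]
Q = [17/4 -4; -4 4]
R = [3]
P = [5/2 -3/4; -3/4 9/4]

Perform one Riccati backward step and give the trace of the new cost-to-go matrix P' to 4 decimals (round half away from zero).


47.9985

BᵀP = [-3.3750 0.0000]
S = R + BᵀPB = [3] + [5.0625] = [8.0625]
BᵀPA = [3.3750 -6.7500]
K = S⁻¹·BᵀPA = [0.4186 -0.8372]
A−BK = [-0.3721 0.7442; 3.2093 -1.9186]
AᵀP(A−BK) = [25.8372 -17.9244; -17.9244 13.9113]
P' = Q + AᵀP(A−BK) = [30.0872 -21.9244; -21.9244 17.9113]
tr(P') = 47.9985


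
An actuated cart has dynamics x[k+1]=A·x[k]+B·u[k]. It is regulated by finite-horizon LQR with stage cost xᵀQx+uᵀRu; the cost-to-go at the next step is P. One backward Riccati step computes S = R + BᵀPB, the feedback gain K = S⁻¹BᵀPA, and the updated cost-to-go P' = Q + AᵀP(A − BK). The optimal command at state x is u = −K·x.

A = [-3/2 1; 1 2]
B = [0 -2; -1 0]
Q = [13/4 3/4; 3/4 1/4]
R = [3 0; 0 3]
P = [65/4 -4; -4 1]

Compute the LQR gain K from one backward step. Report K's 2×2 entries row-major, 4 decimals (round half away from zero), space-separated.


-0.1058 0.0192 0.8221 -0.2404

BᵀP = [4.0000 -1.0000; -32.5000 8.0000]
S = R + BᵀPB = [3 0; 0 3] + [1.0000 -8.0000; -8.0000 65.0000] = [4.0000 -8.0000; -8.0000 68.0000]
BᵀPA = [-7.0000 2.0000; 56.7500 -16.5000]
K = S⁻¹·BᵀPA = [-0.1058 0.0192; 0.8221 -0.2404]
A−BK = [0.1442 0.5192; 0.8942 2.0192]
AᵀP(A−BK) = [2.1671 -0.5986; -0.5986 0.2452]
P' = Q + AᵀP(A−BK) = [5.4171 0.1514; 0.1514 0.4952]
tr(P') = 5.9123


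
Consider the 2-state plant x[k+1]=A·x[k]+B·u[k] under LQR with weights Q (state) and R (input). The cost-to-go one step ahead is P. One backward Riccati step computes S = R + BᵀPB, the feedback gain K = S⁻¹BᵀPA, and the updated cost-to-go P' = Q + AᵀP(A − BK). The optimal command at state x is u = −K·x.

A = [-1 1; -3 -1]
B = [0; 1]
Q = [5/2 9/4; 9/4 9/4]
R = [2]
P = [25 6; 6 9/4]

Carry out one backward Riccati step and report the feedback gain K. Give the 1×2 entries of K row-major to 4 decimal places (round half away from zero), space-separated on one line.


-3.0000 0.8824

BᵀP = [6.0000 2.2500]
S = R + BᵀPB = [2] + [2.2500] = [4.2500]
BᵀPA = [-12.7500 3.7500]
K = S⁻¹·BᵀPA = [-3.0000 0.8824]
A−BK = [-1.0000 1.0000; 0.0000 -1.8824]
AᵀP(A−BK) = [43.0000 -19.0000; -19.0000 11.9412]
P' = Q + AᵀP(A−BK) = [45.5000 -16.7500; -16.7500 14.1912]
tr(P') = 59.6912


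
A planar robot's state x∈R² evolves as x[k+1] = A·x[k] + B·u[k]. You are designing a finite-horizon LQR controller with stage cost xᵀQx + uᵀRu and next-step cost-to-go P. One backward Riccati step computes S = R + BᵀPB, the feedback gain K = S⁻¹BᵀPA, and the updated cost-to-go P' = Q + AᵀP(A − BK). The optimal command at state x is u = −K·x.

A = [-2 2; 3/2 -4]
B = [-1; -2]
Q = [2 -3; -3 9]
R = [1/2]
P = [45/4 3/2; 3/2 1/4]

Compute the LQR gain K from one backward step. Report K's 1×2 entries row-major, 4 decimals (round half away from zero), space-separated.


1.3600 -1.0933

BᵀP = [-14.2500 -2.0000]
S = R + BᵀPB = [1/2] + [18.2500] = [18.7500]
BᵀPA = [25.5000 -20.5000]
K = S⁻¹·BᵀPA = [1.3600 -1.0933]
A−BK = [-0.6400 0.9067; 4.2200 -6.1867]
AᵀP(A−BK) = [1.8825 -2.1200; -2.1200 2.5867]
P' = Q + AᵀP(A−BK) = [3.8825 -5.1200; -5.1200 11.5867]
tr(P') = 15.4692


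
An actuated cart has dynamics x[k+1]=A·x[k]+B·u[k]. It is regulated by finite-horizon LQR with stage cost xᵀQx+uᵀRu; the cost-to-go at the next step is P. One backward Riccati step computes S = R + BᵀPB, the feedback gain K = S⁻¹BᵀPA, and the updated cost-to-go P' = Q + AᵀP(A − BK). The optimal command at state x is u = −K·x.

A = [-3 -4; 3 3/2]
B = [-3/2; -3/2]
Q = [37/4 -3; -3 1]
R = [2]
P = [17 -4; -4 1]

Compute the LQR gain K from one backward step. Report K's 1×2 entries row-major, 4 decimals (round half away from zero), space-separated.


2.9388 3.4592

BᵀP = [-19.5000 4.5000]
S = R + BᵀPB = [2] + [22.5000] = [24.5000]
BᵀPA = [72.0000 84.7500]
K = S⁻¹·BᵀPA = [2.9388 3.4592]
A−BK = [1.4082 1.1888; 7.4082 6.6888]
AᵀP(A−BK) = [22.4082 25.4388; 25.4388 29.0842]
P' = Q + AᵀP(A−BK) = [31.6582 22.4388; 22.4388 30.0842]
tr(P') = 61.7423


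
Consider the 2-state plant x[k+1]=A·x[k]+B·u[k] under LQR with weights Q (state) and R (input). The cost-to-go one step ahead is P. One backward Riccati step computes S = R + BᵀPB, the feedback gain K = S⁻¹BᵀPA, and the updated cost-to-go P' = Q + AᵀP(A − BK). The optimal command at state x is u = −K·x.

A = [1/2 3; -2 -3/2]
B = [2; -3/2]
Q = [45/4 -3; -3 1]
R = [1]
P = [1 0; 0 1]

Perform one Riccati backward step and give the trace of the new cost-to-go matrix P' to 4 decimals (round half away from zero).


BᵀP = [2.0000 -1.5000]
S = R + BᵀPB = [1] + [6.2500] = [7.2500]
BᵀPA = [4.0000 8.2500]
K = S⁻¹·BᵀPA = [0.5517 1.1379]
A−BK = [-0.6034 0.7241; -1.1724 0.2069]
AᵀP(A−BK) = [2.0431 -0.0517; -0.0517 1.8621]
P' = Q + AᵀP(A−BK) = [13.2931 -3.0517; -3.0517 2.8621]
tr(P') = 16.1552

16.1552


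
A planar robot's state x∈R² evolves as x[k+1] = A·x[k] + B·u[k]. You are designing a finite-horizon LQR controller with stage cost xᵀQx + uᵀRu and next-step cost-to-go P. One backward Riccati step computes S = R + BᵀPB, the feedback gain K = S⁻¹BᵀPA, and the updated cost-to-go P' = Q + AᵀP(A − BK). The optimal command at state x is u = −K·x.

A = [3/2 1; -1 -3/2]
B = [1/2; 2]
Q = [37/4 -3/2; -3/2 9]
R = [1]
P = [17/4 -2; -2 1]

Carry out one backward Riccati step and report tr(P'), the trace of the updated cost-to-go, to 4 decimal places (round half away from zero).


34.7424

BᵀP = [-1.8750 1.0000]
S = R + BᵀPB = [1] + [1.0625] = [2.0625]
BᵀPA = [-3.8125 -3.3750]
K = S⁻¹·BᵀPA = [-1.8485 -1.6364]
A−BK = [2.4242 1.8182; 2.6970 1.7727]
AᵀP(A−BK) = [9.5152 8.1364; 8.1364 6.9773]
P' = Q + AᵀP(A−BK) = [18.7652 6.6364; 6.6364 15.9773]
tr(P') = 34.7424


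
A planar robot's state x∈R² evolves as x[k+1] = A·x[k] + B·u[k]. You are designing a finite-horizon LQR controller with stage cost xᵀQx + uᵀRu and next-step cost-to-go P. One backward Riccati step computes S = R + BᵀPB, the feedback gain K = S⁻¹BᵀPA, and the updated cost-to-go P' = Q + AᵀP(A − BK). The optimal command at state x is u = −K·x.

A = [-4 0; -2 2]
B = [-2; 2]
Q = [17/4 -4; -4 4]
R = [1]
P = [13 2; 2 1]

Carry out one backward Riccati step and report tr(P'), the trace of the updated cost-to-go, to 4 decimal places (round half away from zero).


49.4207

BᵀP = [-22.0000 -2.0000]
S = R + BᵀPB = [1] + [40.0000] = [41.0000]
BᵀPA = [92.0000 -4.0000]
K = S⁻¹·BᵀPA = [2.2439 -0.0976]
A−BK = [0.4878 -0.1951; -6.4878 2.1951]
AᵀP(A−BK) = [37.5610 -11.0244; -11.0244 3.6098]
P' = Q + AᵀP(A−BK) = [41.8110 -15.0244; -15.0244 7.6098]
tr(P') = 49.4207


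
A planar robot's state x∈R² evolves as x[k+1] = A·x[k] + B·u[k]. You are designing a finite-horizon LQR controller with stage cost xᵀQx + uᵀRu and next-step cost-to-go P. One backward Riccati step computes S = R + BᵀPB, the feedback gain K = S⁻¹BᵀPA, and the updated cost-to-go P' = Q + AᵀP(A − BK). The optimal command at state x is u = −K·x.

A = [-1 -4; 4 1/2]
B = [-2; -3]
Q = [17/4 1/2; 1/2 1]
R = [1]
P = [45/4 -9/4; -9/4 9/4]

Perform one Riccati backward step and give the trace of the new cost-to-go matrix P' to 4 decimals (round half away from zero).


161.3599

BᵀP = [-15.7500 -2.2500]
S = R + BᵀPB = [1] + [38.2500] = [39.2500]
BᵀPA = [6.7500 61.8750]
K = S⁻¹·BᵀPA = [0.1720 1.5764]
A−BK = [-0.6561 -0.8471; 4.5159 5.2293]
AᵀP(A−BK) = [64.0892 75.9841; 75.9841 92.0207]
P' = Q + AᵀP(A−BK) = [68.3392 76.4841; 76.4841 93.0207]
tr(P') = 161.3599


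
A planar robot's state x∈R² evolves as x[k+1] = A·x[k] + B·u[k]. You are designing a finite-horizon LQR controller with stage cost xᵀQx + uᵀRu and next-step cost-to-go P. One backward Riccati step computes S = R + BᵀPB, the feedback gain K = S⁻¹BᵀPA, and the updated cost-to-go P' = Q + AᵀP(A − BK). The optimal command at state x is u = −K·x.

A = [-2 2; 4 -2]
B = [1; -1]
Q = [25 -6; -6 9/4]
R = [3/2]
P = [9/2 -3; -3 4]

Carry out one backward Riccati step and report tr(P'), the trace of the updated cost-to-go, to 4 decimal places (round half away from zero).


BᵀP = [7.5000 -7.0000]
S = R + BᵀPB = [3/2] + [14.5000] = [16.0000]
BᵀPA = [-43.0000 29.0000]
K = S⁻¹·BᵀPA = [-2.6875 1.8125]
A−BK = [0.6875 0.1875; 1.3125 -0.1875]
AᵀP(A−BK) = [14.4375 -8.0625; -8.0625 5.4375]
P' = Q + AᵀP(A−BK) = [39.4375 -14.0625; -14.0625 7.6875]
tr(P') = 47.1250

47.1250


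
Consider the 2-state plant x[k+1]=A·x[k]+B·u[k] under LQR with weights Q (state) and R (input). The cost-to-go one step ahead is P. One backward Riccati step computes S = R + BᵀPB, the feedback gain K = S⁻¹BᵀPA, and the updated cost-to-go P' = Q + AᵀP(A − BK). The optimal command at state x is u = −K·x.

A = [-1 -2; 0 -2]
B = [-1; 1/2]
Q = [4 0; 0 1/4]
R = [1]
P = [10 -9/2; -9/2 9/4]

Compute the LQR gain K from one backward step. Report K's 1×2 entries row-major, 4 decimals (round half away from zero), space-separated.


BᵀP = [-12.2500 5.6250]
S = R + BᵀPB = [1] + [15.0625] = [16.0625]
BᵀPA = [12.2500 13.2500]
K = S⁻¹·BᵀPA = [0.7626 0.8249]
A−BK = [-0.2374 -1.1751; -0.3813 -2.4125]
AᵀP(A−BK) = [0.6576 0.8949; 0.8949 2.0700]
P' = Q + AᵀP(A−BK) = [4.6576 0.8949; 0.8949 2.3200]
tr(P') = 6.9776

0.7626 0.8249


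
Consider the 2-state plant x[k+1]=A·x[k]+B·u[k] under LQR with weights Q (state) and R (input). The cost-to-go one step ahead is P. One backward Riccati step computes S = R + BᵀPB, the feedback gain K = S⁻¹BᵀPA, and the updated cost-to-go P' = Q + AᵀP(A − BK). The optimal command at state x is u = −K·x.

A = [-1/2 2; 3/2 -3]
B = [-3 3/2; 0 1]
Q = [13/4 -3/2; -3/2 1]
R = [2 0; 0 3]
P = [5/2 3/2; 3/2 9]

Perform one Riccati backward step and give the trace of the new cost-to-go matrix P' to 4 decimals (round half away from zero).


BᵀP = [-7.5000 -4.5000; 5.2500 11.2500]
S = R + BᵀPB = [2 0; 0 3] + [22.5000 -15.7500; -15.7500 19.1250] = [24.5000 -15.7500; -15.7500 22.1250]
BᵀPA = [-3.0000 -1.5000; 14.2500 -23.2500]
K = S⁻¹·BᵀPA = [0.5376 -1.3584; 1.0268 -2.0179]
A−BK = [-0.4273 0.9515; 0.4732 -0.9821]
AᵀP(A−BK) = [5.6062 -11.5708; -11.5708 24.0472]
P' = Q + AᵀP(A−BK) = [8.8562 -13.0708; -13.0708 25.0472]
tr(P') = 33.9034

33.9034


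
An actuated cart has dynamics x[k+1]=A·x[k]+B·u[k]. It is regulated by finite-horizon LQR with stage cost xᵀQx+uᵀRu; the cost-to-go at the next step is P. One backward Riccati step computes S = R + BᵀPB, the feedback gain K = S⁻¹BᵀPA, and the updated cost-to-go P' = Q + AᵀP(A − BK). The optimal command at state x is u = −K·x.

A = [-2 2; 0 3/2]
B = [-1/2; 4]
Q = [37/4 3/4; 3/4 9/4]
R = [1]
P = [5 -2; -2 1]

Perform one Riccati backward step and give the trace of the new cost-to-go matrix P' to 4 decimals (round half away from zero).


BᵀP = [-10.5000 5.0000]
S = R + BᵀPB = [1] + [25.2500] = [26.2500]
BᵀPA = [21.0000 -13.5000]
K = S⁻¹·BᵀPA = [0.8000 -0.5143]
A−BK = [-1.6000 1.7429; -3.2000 3.5571]
AᵀP(A−BK) = [3.2000 -3.2000; -3.2000 3.3071]
P' = Q + AᵀP(A−BK) = [12.4500 -2.4500; -2.4500 5.5571]
tr(P') = 18.0071

18.0071


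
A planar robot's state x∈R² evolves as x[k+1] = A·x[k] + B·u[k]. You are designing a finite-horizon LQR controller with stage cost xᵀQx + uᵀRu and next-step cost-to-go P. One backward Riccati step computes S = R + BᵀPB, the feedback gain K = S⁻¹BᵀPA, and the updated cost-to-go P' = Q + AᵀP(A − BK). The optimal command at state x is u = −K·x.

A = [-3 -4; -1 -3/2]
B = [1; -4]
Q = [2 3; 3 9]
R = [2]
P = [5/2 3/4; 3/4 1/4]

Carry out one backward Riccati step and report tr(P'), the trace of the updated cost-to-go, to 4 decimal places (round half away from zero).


BᵀP = [-0.5000 -0.2500]
S = R + BᵀPB = [2] + [0.5000] = [2.5000]
BᵀPA = [1.7500 2.3750]
K = S⁻¹·BᵀPA = [0.7000 0.9500]
A−BK = [-3.7000 -4.9500; 1.8000 2.3000]
AᵀP(A−BK) = [26.0250 35.0875; 35.0875 47.3063]
P' = Q + AᵀP(A−BK) = [28.0250 38.0875; 38.0875 56.3063]
tr(P') = 84.3313

84.3313


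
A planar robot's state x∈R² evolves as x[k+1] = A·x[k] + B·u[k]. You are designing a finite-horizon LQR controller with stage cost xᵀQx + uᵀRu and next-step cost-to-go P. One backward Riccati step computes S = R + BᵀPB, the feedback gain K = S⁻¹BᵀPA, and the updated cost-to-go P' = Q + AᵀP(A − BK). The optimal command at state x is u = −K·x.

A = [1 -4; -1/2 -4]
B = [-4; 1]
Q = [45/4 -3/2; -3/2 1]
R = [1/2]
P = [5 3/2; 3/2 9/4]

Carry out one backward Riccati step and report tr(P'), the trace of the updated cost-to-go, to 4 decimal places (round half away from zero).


BᵀP = [-18.5000 -3.7500]
S = R + BᵀPB = [1/2] + [70.2500] = [70.7500]
BᵀPA = [-16.6250 89.0000]
K = S⁻¹·BᵀPA = [-0.2350 1.2580]
A−BK = [0.0601 1.0318; -0.2650 -5.2580]
AᵀP(A−BK) = [0.1559 2.4134; 2.4134 52.0424]
P' = Q + AᵀP(A−BK) = [11.4059 0.9134; 0.9134 53.0424]
tr(P') = 64.4483

64.4483


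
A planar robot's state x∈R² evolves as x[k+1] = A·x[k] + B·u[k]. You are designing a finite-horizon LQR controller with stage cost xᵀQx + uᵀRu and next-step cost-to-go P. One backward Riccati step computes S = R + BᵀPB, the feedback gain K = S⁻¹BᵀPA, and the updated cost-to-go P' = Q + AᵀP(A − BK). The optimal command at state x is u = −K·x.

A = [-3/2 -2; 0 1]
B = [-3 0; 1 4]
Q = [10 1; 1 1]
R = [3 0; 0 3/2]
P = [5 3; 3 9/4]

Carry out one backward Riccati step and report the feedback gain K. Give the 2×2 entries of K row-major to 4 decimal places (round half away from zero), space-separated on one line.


BᵀP = [-12.0000 -6.7500; 12.0000 9.0000]
S = R + BᵀPB = [3 0; 0 3/2] + [29.2500 -27.0000; -27.0000 36.0000] = [32.2500 -27.0000; -27.0000 37.5000]
BᵀPA = [18.0000 17.2500; -18.0000 -15.0000]
K = S⁻¹·BᵀPA = [0.3934 0.5035; -0.1967 -0.0375]
A−BK = [-0.3197 -0.4895; 0.3934 0.6464]
AᵀP(A−BK) = [0.6270 0.7623; 0.7623 1.0023]
P' = Q + AᵀP(A−BK) = [10.6270 1.7623; 1.7623 2.0023]
tr(P') = 12.6294

0.3934 0.5035 -0.1967 -0.0375
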